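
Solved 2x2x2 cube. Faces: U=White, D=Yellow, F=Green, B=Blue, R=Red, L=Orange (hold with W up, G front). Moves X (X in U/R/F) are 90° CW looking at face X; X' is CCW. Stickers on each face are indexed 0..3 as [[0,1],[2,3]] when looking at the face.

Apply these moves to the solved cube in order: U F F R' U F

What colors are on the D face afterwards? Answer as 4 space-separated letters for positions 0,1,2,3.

Answer: O Y Y R

Derivation:
After move 1 (U): U=WWWW F=RRGG R=BBRR B=OOBB L=GGOO
After move 2 (F): F=GRGR U=WWOG R=WBWR D=RBYY L=GYOY
After move 3 (F): F=GGRR U=WWYY R=OBGR D=WWYY L=GROB
After move 4 (R'): R=BROG U=WBYO F=GWRY D=WGYR B=YOWB
After move 5 (U): U=YWOB F=BRRY R=YOOG B=GRWB L=GWOB
After move 6 (F): F=RBYR U=YWBW R=OOBG D=OYYR L=GWOG
Query: D face = OYYR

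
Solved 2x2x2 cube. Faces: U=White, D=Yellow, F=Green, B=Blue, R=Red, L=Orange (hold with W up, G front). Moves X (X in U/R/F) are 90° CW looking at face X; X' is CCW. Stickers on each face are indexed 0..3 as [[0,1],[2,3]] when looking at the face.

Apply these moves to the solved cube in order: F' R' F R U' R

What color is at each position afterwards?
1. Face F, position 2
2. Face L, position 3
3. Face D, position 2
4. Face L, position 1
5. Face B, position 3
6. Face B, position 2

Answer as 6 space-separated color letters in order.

Answer: R G Y B B W

Derivation:
After move 1 (F'): F=GGGG U=WWRR R=YRYR D=OOYY L=OWOW
After move 2 (R'): R=RRYY U=WBRB F=GWGR D=OGYG B=YBOB
After move 3 (F): F=GGRW U=WBWW R=RRBY D=YRYG L=OOOG
After move 4 (R): R=BRYR U=WGWW F=GRRG D=YOYY B=WBBB
After move 5 (U'): U=GWWW F=OORG R=GRYR B=BRBB L=WBOG
After move 6 (R): R=YGRR U=GOWG F=OORY D=YBYB B=WRWB
Query 1: F[2] = R
Query 2: L[3] = G
Query 3: D[2] = Y
Query 4: L[1] = B
Query 5: B[3] = B
Query 6: B[2] = W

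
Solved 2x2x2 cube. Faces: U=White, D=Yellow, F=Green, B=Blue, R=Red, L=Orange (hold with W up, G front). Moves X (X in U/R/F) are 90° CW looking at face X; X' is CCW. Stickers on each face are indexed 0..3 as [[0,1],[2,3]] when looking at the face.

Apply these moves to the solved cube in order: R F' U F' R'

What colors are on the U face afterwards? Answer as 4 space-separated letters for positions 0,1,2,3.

After move 1 (R): R=RRRR U=WGWG F=GYGY D=YBYB B=WBWB
After move 2 (F'): F=YYGG U=WGRR R=BRYR D=OOYB L=OGOW
After move 3 (U): U=RWRG F=BRGG R=WBYR B=OGWB L=YYOW
After move 4 (F'): F=RGBG U=RWWY R=OBOR D=YWYB L=YGOR
After move 5 (R'): R=BROO U=RWWO F=RWBY D=YGYG B=BGWB
Query: U face = RWWO

Answer: R W W O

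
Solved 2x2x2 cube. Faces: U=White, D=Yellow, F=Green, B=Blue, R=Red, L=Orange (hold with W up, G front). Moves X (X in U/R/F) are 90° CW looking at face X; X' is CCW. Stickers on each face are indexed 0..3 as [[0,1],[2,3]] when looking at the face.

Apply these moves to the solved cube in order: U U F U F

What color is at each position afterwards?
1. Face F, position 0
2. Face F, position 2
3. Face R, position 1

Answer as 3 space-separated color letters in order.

After move 1 (U): U=WWWW F=RRGG R=BBRR B=OOBB L=GGOO
After move 2 (U): U=WWWW F=BBGG R=OORR B=GGBB L=RROO
After move 3 (F): F=GBGB U=WWOR R=WOWR D=ROYY L=RYOY
After move 4 (U): U=OWRW F=WOGB R=GGWR B=RYBB L=GBOY
After move 5 (F): F=GWBO U=OWYB R=RGWR D=WGYY L=GROO
Query 1: F[0] = G
Query 2: F[2] = B
Query 3: R[1] = G

Answer: G B G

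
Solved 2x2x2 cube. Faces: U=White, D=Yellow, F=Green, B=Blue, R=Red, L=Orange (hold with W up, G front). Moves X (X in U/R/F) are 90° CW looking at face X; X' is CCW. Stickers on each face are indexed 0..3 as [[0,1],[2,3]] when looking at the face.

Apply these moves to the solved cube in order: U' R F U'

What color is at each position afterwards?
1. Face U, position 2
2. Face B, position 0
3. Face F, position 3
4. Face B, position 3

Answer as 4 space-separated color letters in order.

Answer: W W Y B

Derivation:
After move 1 (U'): U=WWWW F=OOGG R=GGRR B=RRBB L=BBOO
After move 2 (R): R=RGRG U=WOWG F=OYGY D=YBYR B=WRWB
After move 3 (F): F=GOYY U=WOOB R=WGGG D=RRYR L=BYOB
After move 4 (U'): U=OBWO F=BYYY R=GOGG B=WGWB L=WROB
Query 1: U[2] = W
Query 2: B[0] = W
Query 3: F[3] = Y
Query 4: B[3] = B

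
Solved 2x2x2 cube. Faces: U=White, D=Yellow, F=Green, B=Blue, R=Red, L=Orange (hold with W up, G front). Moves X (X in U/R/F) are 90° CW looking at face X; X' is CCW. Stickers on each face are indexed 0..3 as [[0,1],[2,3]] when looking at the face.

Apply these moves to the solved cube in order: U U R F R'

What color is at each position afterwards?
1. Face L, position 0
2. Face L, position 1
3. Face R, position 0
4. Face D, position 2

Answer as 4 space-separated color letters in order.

After move 1 (U): U=WWWW F=RRGG R=BBRR B=OOBB L=GGOO
After move 2 (U): U=WWWW F=BBGG R=OORR B=GGBB L=RROO
After move 3 (R): R=RORO U=WBWG F=BYGY D=YBYG B=WGWB
After move 4 (F): F=GBYY U=WBOR R=WOGO D=RRYG L=RYOB
After move 5 (R'): R=OOWG U=WWOW F=GBYR D=RBYY B=GGRB
Query 1: L[0] = R
Query 2: L[1] = Y
Query 3: R[0] = O
Query 4: D[2] = Y

Answer: R Y O Y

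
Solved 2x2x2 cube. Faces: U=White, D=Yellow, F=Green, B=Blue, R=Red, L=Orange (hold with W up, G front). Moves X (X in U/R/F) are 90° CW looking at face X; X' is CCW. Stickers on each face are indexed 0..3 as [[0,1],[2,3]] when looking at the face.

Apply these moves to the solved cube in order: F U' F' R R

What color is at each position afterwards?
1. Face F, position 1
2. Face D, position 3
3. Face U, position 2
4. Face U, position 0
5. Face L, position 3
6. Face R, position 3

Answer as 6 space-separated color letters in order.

After move 1 (F): F=GGGG U=WWOO R=WRWR D=RRYY L=OYOY
After move 2 (U'): U=WOWO F=OYGG R=GGWR B=WRBB L=BBOY
After move 3 (F'): F=YGOG U=WOGW R=RGRR D=BYYY L=BOOW
After move 4 (R): R=RRRG U=WGGG F=YYOY D=BBYW B=WROB
After move 5 (R): R=RRGR U=WYGY F=YBOW D=BOYW B=GRGB
Query 1: F[1] = B
Query 2: D[3] = W
Query 3: U[2] = G
Query 4: U[0] = W
Query 5: L[3] = W
Query 6: R[3] = R

Answer: B W G W W R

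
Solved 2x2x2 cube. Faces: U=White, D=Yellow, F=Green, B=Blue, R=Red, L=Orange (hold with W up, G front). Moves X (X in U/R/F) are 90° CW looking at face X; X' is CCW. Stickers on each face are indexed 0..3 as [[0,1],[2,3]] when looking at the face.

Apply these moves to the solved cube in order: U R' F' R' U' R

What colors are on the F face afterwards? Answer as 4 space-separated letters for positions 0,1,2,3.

After move 1 (U): U=WWWW F=RRGG R=BBRR B=OOBB L=GGOO
After move 2 (R'): R=BRBR U=WBWO F=RWGW D=YRYG B=YOYB
After move 3 (F'): F=WWRG U=WBBB R=RRYR D=GOYG L=GOOW
After move 4 (R'): R=RRRY U=WYBY F=WBRB D=GWYG B=GOOB
After move 5 (U'): U=YYWB F=GORB R=WBRY B=RROB L=GOOW
After move 6 (R): R=RWYB U=YOWB F=GWRG D=GOYR B=BRYB
Query: F face = GWRG

Answer: G W R G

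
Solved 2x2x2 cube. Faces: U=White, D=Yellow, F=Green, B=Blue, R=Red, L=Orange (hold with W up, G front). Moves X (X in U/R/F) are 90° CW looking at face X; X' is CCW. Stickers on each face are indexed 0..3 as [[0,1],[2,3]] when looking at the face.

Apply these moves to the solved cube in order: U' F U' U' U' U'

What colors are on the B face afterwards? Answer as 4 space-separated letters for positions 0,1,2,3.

After move 1 (U'): U=WWWW F=OOGG R=GGRR B=RRBB L=BBOO
After move 2 (F): F=GOGO U=WWOB R=WGWR D=RGYY L=BYOY
After move 3 (U'): U=WBWO F=BYGO R=GOWR B=WGBB L=RROY
After move 4 (U'): U=BOWW F=RRGO R=BYWR B=GOBB L=WGOY
After move 5 (U'): U=OWBW F=WGGO R=RRWR B=BYBB L=GOOY
After move 6 (U'): U=WWOB F=GOGO R=WGWR B=RRBB L=BYOY
Query: B face = RRBB

Answer: R R B B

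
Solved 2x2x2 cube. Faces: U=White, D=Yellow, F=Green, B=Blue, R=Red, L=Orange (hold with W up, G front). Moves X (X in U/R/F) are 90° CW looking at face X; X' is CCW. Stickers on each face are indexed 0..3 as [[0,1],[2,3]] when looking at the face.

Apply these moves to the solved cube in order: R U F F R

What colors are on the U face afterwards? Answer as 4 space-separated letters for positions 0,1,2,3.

Answer: W G B R

Derivation:
After move 1 (R): R=RRRR U=WGWG F=GYGY D=YBYB B=WBWB
After move 2 (U): U=WWGG F=RRGY R=WBRR B=OOWB L=GYOO
After move 3 (F): F=GRYR U=WWOY R=GBGR D=RWYB L=GYOB
After move 4 (F): F=YGRR U=WWBY R=OBYR D=GGYB L=GROW
After move 5 (R): R=YORB U=WGBR F=YGRB D=GWYO B=YOWB
Query: U face = WGBR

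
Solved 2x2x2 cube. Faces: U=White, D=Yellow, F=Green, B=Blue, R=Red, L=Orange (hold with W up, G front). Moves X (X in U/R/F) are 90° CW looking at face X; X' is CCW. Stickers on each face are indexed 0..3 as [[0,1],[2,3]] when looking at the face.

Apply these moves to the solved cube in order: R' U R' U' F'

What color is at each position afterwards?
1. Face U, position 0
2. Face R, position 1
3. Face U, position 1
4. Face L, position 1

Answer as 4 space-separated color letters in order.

Answer: Y W O B

Derivation:
After move 1 (R'): R=RRRR U=WBWB F=GWGW D=YGYG B=YBYB
After move 2 (U): U=WWBB F=RRGW R=YBRR B=OOYB L=GWOO
After move 3 (R'): R=BRYR U=WYBO F=RWGB D=YRYW B=GOGB
After move 4 (U'): U=YOWB F=GWGB R=RWYR B=BRGB L=GOOO
After move 5 (F'): F=WBGG U=YORY R=RWYR D=OOYW L=GBOW
Query 1: U[0] = Y
Query 2: R[1] = W
Query 3: U[1] = O
Query 4: L[1] = B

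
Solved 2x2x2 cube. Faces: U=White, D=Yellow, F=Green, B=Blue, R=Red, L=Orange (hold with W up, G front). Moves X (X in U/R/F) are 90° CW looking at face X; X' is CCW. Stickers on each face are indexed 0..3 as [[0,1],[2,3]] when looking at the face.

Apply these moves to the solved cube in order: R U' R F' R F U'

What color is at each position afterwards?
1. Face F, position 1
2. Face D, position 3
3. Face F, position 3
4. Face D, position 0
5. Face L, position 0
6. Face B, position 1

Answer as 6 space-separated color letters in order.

Answer: B W O Y R W

Derivation:
After move 1 (R): R=RRRR U=WGWG F=GYGY D=YBYB B=WBWB
After move 2 (U'): U=GGWW F=OOGY R=GYRR B=RRWB L=WBOO
After move 3 (R): R=RGRY U=GOWY F=OBGB D=YWYR B=WRGB
After move 4 (F'): F=BBOG U=GORR R=WGYY D=BOYR L=WYOW
After move 5 (R): R=YWYG U=GBRG F=BOOR D=BGYW B=RROB
After move 6 (F): F=OBRO U=GBWY R=RWGG D=YYYW L=WBOG
After move 7 (U'): U=BYGW F=WBRO R=OBGG B=RWOB L=RROG
Query 1: F[1] = B
Query 2: D[3] = W
Query 3: F[3] = O
Query 4: D[0] = Y
Query 5: L[0] = R
Query 6: B[1] = W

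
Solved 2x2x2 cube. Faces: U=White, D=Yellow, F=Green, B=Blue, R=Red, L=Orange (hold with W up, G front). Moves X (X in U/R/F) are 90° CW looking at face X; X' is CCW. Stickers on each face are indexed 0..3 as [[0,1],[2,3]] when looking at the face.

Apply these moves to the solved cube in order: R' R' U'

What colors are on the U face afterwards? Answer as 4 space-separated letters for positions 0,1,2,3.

After move 1 (R'): R=RRRR U=WBWB F=GWGW D=YGYG B=YBYB
After move 2 (R'): R=RRRR U=WYWY F=GBGB D=YWYW B=GBGB
After move 3 (U'): U=YYWW F=OOGB R=GBRR B=RRGB L=GBOO
Query: U face = YYWW

Answer: Y Y W W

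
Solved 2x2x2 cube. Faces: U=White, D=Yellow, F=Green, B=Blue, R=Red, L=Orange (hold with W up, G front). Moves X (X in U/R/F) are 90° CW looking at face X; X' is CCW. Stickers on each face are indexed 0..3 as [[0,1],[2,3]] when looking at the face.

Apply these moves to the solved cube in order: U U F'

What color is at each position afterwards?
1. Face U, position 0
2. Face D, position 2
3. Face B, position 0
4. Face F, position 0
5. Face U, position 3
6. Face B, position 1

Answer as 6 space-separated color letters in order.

Answer: W Y G B R G

Derivation:
After move 1 (U): U=WWWW F=RRGG R=BBRR B=OOBB L=GGOO
After move 2 (U): U=WWWW F=BBGG R=OORR B=GGBB L=RROO
After move 3 (F'): F=BGBG U=WWOR R=YOYR D=ROYY L=RWOW
Query 1: U[0] = W
Query 2: D[2] = Y
Query 3: B[0] = G
Query 4: F[0] = B
Query 5: U[3] = R
Query 6: B[1] = G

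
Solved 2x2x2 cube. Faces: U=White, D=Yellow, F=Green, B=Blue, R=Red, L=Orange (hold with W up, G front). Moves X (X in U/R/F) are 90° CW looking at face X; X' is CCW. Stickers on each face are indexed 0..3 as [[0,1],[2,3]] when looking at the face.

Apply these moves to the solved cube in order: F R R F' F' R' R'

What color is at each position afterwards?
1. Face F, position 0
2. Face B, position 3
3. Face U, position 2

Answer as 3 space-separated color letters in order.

After move 1 (F): F=GGGG U=WWOO R=WRWR D=RRYY L=OYOY
After move 2 (R): R=WWRR U=WGOG F=GRGY D=RBYB B=OBWB
After move 3 (R): R=RWRW U=WROY F=GBGB D=RWYO B=GBGB
After move 4 (F'): F=BBGG U=WRRR R=WWRW D=YYYO L=OYOO
After move 5 (F'): F=BGBG U=WRWR R=YWYW D=YOYO L=OROR
After move 6 (R'): R=WWYY U=WGWG F=BRBR D=YGYG B=OBOB
After move 7 (R'): R=WYWY U=WOWO F=BGBG D=YRYR B=GBGB
Query 1: F[0] = B
Query 2: B[3] = B
Query 3: U[2] = W

Answer: B B W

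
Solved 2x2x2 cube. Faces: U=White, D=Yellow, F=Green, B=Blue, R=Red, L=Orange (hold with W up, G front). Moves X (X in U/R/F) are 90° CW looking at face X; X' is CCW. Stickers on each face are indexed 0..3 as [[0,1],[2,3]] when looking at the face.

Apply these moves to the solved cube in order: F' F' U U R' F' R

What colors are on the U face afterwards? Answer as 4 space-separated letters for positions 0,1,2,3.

Answer: Y W R G

Derivation:
After move 1 (F'): F=GGGG U=WWRR R=YRYR D=OOYY L=OWOW
After move 2 (F'): F=GGGG U=WWYY R=OROR D=WWYY L=OROR
After move 3 (U): U=YWYW F=ORGG R=BBOR B=ORBB L=GGOR
After move 4 (U): U=YYWW F=BBGG R=OROR B=GGBB L=OROR
After move 5 (R'): R=RROO U=YBWG F=BYGW D=WBYG B=YGWB
After move 6 (F'): F=YWBG U=YBRO R=BRWO D=RRYG L=OGOW
After move 7 (R): R=WBOR U=YWRG F=YRBG D=RWYY B=OGBB
Query: U face = YWRG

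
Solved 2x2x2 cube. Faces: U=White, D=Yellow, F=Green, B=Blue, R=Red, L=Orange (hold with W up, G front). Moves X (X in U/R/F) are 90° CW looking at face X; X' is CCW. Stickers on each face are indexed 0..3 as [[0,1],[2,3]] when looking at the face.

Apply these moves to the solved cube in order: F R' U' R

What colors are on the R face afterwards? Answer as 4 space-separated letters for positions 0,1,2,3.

Answer: W G W W

Derivation:
After move 1 (F): F=GGGG U=WWOO R=WRWR D=RRYY L=OYOY
After move 2 (R'): R=RRWW U=WBOB F=GWGO D=RGYG B=YBRB
After move 3 (U'): U=BBWO F=OYGO R=GWWW B=RRRB L=YBOY
After move 4 (R): R=WGWW U=BYWO F=OGGG D=RRYR B=ORBB
Query: R face = WGWW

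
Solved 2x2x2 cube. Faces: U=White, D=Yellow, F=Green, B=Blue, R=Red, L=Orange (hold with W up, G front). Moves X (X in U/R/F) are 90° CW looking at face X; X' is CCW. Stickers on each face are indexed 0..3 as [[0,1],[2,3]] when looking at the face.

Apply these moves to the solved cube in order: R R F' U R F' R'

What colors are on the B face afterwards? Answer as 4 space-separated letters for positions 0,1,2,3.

After move 1 (R): R=RRRR U=WGWG F=GYGY D=YBYB B=WBWB
After move 2 (R): R=RRRR U=WYWY F=GBGB D=YWYW B=GBGB
After move 3 (F'): F=BBGG U=WYRR R=WRYR D=OOYW L=OYOW
After move 4 (U): U=RWRY F=WRGG R=GBYR B=OYGB L=BBOW
After move 5 (R): R=YGRB U=RRRG F=WOGW D=OGYO B=YYWB
After move 6 (F'): F=OWWG U=RRYR R=GGOB D=BWYO L=BGOR
After move 7 (R'): R=GBGO U=RWYY F=ORWR D=BWYG B=OYWB
Query: B face = OYWB

Answer: O Y W B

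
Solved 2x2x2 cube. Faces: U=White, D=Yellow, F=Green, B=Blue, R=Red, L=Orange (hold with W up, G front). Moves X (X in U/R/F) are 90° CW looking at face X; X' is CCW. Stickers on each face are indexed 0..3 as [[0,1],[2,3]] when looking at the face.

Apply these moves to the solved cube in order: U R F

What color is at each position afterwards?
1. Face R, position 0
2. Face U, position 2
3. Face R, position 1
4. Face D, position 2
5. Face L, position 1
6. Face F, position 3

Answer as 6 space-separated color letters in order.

After move 1 (U): U=WWWW F=RRGG R=BBRR B=OOBB L=GGOO
After move 2 (R): R=RBRB U=WRWG F=RYGY D=YBYO B=WOWB
After move 3 (F): F=GRYY U=WROG R=WBGB D=RRYO L=GYOB
Query 1: R[0] = W
Query 2: U[2] = O
Query 3: R[1] = B
Query 4: D[2] = Y
Query 5: L[1] = Y
Query 6: F[3] = Y

Answer: W O B Y Y Y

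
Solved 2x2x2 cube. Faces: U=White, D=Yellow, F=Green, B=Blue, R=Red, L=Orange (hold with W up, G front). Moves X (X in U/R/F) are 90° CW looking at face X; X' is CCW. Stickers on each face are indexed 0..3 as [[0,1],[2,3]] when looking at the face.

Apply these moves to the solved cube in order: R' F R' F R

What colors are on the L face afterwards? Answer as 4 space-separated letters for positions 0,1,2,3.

After move 1 (R'): R=RRRR U=WBWB F=GWGW D=YGYG B=YBYB
After move 2 (F): F=GGWW U=WBOO R=WRBR D=RRYG L=OYOG
After move 3 (R'): R=RRWB U=WYOY F=GBWO D=RGYW B=GBRB
After move 4 (F): F=WGOB U=WYGY R=ORYB D=WRYW L=OROG
After move 5 (R): R=YOBR U=WGGB F=WROW D=WRYG B=YBYB
Query: L face = OROG

Answer: O R O G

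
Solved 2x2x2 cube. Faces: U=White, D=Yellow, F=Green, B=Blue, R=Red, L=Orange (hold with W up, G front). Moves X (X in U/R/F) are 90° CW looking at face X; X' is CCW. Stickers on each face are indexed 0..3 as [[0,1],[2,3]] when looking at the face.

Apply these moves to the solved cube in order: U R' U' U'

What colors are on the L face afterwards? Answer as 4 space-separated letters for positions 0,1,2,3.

After move 1 (U): U=WWWW F=RRGG R=BBRR B=OOBB L=GGOO
After move 2 (R'): R=BRBR U=WBWO F=RWGW D=YRYG B=YOYB
After move 3 (U'): U=BOWW F=GGGW R=RWBR B=BRYB L=YOOO
After move 4 (U'): U=OWBW F=YOGW R=GGBR B=RWYB L=BROO
Query: L face = BROO

Answer: B R O O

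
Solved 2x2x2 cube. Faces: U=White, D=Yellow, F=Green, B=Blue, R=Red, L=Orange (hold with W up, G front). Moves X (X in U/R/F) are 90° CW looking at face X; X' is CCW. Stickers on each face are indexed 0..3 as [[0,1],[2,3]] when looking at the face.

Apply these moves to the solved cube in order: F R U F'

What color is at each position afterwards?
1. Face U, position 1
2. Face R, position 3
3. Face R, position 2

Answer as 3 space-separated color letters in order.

After move 1 (F): F=GGGG U=WWOO R=WRWR D=RRYY L=OYOY
After move 2 (R): R=WWRR U=WGOG F=GRGY D=RBYB B=OBWB
After move 3 (U): U=OWGG F=WWGY R=OBRR B=OYWB L=GROY
After move 4 (F'): F=WYWG U=OWOR R=BBRR D=RYYB L=GGOG
Query 1: U[1] = W
Query 2: R[3] = R
Query 3: R[2] = R

Answer: W R R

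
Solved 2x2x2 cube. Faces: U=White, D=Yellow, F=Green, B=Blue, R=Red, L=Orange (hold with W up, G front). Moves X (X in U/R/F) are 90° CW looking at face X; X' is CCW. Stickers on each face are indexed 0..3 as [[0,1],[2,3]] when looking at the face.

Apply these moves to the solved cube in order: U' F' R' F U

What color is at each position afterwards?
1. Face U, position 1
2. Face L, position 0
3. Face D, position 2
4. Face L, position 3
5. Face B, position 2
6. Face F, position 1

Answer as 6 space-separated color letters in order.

After move 1 (U'): U=WWWW F=OOGG R=GGRR B=RRBB L=BBOO
After move 2 (F'): F=OGOG U=WWGR R=YGYR D=BOYY L=BWOW
After move 3 (R'): R=GRYY U=WBGR F=OWOR D=BGYG B=YROB
After move 4 (F): F=OORW U=WBWW R=GRRY D=YGYG L=BBOG
After move 5 (U): U=WWWB F=GRRW R=YRRY B=BBOB L=OOOG
Query 1: U[1] = W
Query 2: L[0] = O
Query 3: D[2] = Y
Query 4: L[3] = G
Query 5: B[2] = O
Query 6: F[1] = R

Answer: W O Y G O R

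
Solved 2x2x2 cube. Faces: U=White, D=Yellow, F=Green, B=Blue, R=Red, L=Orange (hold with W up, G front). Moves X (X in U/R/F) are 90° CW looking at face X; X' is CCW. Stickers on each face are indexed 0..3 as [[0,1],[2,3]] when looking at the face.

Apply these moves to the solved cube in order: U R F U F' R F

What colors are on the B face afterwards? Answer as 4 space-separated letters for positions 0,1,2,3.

Answer: G Y W B

Derivation:
After move 1 (U): U=WWWW F=RRGG R=BBRR B=OOBB L=GGOO
After move 2 (R): R=RBRB U=WRWG F=RYGY D=YBYO B=WOWB
After move 3 (F): F=GRYY U=WROG R=WBGB D=RRYO L=GYOB
After move 4 (U): U=OWGR F=WBYY R=WOGB B=GYWB L=GROB
After move 5 (F'): F=BYWY U=OWWG R=RORB D=RBYO L=GROG
After move 6 (R): R=RRBO U=OYWY F=BBWO D=RWYG B=GYWB
After move 7 (F): F=WBOB U=OYGR R=WRYO D=BRYG L=GROW
Query: B face = GYWB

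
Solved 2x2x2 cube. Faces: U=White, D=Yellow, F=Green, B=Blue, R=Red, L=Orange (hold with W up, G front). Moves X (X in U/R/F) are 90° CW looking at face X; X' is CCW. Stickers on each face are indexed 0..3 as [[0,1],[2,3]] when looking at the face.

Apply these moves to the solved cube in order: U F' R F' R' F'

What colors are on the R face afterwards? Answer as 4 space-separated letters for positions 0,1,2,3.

Answer: Y B W G

Derivation:
After move 1 (U): U=WWWW F=RRGG R=BBRR B=OOBB L=GGOO
After move 2 (F'): F=RGRG U=WWBR R=YBYR D=GOYY L=GWOW
After move 3 (R): R=YYRB U=WGBG F=RORY D=GBYO B=ROWB
After move 4 (F'): F=OYRR U=WGYR R=BYGB D=WWYO L=GGOB
After move 5 (R'): R=YBBG U=WWYR F=OGRR D=WYYR B=OOWB
After move 6 (F'): F=GROR U=WWYB R=YBWG D=GBYR L=GROY
Query: R face = YBWG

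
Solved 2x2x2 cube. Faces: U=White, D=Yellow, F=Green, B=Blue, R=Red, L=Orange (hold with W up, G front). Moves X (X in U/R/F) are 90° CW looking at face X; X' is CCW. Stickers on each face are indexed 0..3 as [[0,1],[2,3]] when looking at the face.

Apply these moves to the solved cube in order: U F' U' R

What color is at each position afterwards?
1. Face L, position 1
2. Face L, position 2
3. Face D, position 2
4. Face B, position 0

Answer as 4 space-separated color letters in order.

Answer: O O Y B

Derivation:
After move 1 (U): U=WWWW F=RRGG R=BBRR B=OOBB L=GGOO
After move 2 (F'): F=RGRG U=WWBR R=YBYR D=GOYY L=GWOW
After move 3 (U'): U=WRWB F=GWRG R=RGYR B=YBBB L=OOOW
After move 4 (R): R=YRRG U=WWWG F=GORY D=GBYY B=BBRB
Query 1: L[1] = O
Query 2: L[2] = O
Query 3: D[2] = Y
Query 4: B[0] = B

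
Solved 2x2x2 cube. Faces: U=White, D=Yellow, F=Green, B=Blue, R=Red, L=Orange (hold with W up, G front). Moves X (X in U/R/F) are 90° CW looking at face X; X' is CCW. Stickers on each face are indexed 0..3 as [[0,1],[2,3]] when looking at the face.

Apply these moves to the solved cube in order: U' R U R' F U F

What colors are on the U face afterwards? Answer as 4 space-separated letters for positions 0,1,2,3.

Answer: O W G R

Derivation:
After move 1 (U'): U=WWWW F=OOGG R=GGRR B=RRBB L=BBOO
After move 2 (R): R=RGRG U=WOWG F=OYGY D=YBYR B=WRWB
After move 3 (U): U=WWGO F=RGGY R=WRRG B=BBWB L=OYOO
After move 4 (R'): R=RGWR U=WWGB F=RWGO D=YGYY B=RBBB
After move 5 (F): F=GROW U=WWOY R=GGBR D=WRYY L=OYOG
After move 6 (U): U=OWYW F=GGOW R=RBBR B=OYBB L=GROG
After move 7 (F): F=OGWG U=OWGR R=YBWR D=BRYY L=GWOR
Query: U face = OWGR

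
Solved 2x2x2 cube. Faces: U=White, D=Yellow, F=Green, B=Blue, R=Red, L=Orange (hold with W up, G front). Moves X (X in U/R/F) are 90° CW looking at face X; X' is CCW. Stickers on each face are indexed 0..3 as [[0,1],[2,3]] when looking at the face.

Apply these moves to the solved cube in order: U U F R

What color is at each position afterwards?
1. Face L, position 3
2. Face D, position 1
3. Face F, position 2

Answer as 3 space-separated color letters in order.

After move 1 (U): U=WWWW F=RRGG R=BBRR B=OOBB L=GGOO
After move 2 (U): U=WWWW F=BBGG R=OORR B=GGBB L=RROO
After move 3 (F): F=GBGB U=WWOR R=WOWR D=ROYY L=RYOY
After move 4 (R): R=WWRO U=WBOB F=GOGY D=RBYG B=RGWB
Query 1: L[3] = Y
Query 2: D[1] = B
Query 3: F[2] = G

Answer: Y B G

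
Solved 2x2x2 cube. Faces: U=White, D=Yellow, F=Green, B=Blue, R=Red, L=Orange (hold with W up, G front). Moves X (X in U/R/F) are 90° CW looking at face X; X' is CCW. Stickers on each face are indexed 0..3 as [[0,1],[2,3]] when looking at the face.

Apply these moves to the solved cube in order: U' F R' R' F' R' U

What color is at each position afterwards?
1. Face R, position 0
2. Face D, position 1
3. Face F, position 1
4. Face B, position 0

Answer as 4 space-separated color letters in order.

Answer: B R W B

Derivation:
After move 1 (U'): U=WWWW F=OOGG R=GGRR B=RRBB L=BBOO
After move 2 (F): F=GOGO U=WWOB R=WGWR D=RGYY L=BYOY
After move 3 (R'): R=GRWW U=WBOR F=GWGB D=ROYO B=YRGB
After move 4 (R'): R=RWGW U=WGOY F=GBGR D=RWYB B=OROB
After move 5 (F'): F=BRGG U=WGRG R=WWRW D=YYYB L=BYOO
After move 6 (R'): R=WWWR U=WORO F=BGGG D=YRYG B=BRYB
After move 7 (U): U=RWOO F=WWGG R=BRWR B=BYYB L=BGOO
Query 1: R[0] = B
Query 2: D[1] = R
Query 3: F[1] = W
Query 4: B[0] = B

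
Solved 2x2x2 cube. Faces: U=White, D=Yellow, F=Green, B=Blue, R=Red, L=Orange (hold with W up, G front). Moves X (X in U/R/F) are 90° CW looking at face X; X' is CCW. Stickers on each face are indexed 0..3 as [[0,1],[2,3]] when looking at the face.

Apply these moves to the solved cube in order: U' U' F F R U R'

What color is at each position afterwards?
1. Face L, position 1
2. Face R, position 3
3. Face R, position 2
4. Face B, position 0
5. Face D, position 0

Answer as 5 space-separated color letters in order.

Answer: W R Y G W

Derivation:
After move 1 (U'): U=WWWW F=OOGG R=GGRR B=RRBB L=BBOO
After move 2 (U'): U=WWWW F=BBGG R=OORR B=GGBB L=RROO
After move 3 (F): F=GBGB U=WWOR R=WOWR D=ROYY L=RYOY
After move 4 (F): F=GGBB U=WWYY R=OORR D=WWYY L=RROO
After move 5 (R): R=RORO U=WGYB F=GWBY D=WBYG B=YGWB
After move 6 (U): U=YWBG F=ROBY R=YGRO B=RRWB L=GWOO
After move 7 (R'): R=GOYR U=YWBR F=RWBG D=WOYY B=GRBB
Query 1: L[1] = W
Query 2: R[3] = R
Query 3: R[2] = Y
Query 4: B[0] = G
Query 5: D[0] = W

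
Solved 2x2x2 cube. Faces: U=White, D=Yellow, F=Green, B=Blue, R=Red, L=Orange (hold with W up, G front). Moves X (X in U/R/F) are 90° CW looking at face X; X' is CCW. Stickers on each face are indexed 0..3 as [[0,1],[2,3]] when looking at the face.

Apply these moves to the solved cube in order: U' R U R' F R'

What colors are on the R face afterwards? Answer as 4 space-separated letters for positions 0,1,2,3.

After move 1 (U'): U=WWWW F=OOGG R=GGRR B=RRBB L=BBOO
After move 2 (R): R=RGRG U=WOWG F=OYGY D=YBYR B=WRWB
After move 3 (U): U=WWGO F=RGGY R=WRRG B=BBWB L=OYOO
After move 4 (R'): R=RGWR U=WWGB F=RWGO D=YGYY B=RBBB
After move 5 (F): F=GROW U=WWOY R=GGBR D=WRYY L=OYOG
After move 6 (R'): R=GRGB U=WBOR F=GWOY D=WRYW B=YBRB
Query: R face = GRGB

Answer: G R G B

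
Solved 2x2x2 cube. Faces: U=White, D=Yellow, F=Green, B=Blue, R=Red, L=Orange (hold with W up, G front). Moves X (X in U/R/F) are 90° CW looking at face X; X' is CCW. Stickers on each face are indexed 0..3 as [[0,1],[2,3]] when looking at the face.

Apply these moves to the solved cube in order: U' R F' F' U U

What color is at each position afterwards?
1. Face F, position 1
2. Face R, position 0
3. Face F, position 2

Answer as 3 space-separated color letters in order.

Answer: R B Y

Derivation:
After move 1 (U'): U=WWWW F=OOGG R=GGRR B=RRBB L=BBOO
After move 2 (R): R=RGRG U=WOWG F=OYGY D=YBYR B=WRWB
After move 3 (F'): F=YYOG U=WORR R=BGYG D=BOYR L=BGOW
After move 4 (F'): F=YGYO U=WOBY R=OGBG D=GWYR L=BROR
After move 5 (U): U=BWYO F=OGYO R=WRBG B=BRWB L=YGOR
After move 6 (U): U=YBOW F=WRYO R=BRBG B=YGWB L=OGOR
Query 1: F[1] = R
Query 2: R[0] = B
Query 3: F[2] = Y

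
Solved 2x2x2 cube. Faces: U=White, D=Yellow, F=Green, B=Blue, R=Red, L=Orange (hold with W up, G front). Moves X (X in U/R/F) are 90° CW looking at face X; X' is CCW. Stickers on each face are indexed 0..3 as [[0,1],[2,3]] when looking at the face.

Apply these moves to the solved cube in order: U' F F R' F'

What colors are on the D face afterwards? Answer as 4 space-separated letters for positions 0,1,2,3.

Answer: R G Y O

Derivation:
After move 1 (U'): U=WWWW F=OOGG R=GGRR B=RRBB L=BBOO
After move 2 (F): F=GOGO U=WWOB R=WGWR D=RGYY L=BYOY
After move 3 (F): F=GGOO U=WWYY R=OGBR D=WWYY L=BROG
After move 4 (R'): R=GROB U=WBYR F=GWOY D=WGYO B=YRWB
After move 5 (F'): F=WYGO U=WBGO R=GRWB D=RGYO L=BROY
Query: D face = RGYO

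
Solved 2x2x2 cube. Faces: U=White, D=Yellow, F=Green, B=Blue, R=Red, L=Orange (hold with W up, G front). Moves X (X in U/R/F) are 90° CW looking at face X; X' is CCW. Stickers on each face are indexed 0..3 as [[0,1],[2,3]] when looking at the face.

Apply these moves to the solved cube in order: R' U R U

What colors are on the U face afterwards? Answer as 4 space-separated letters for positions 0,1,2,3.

After move 1 (R'): R=RRRR U=WBWB F=GWGW D=YGYG B=YBYB
After move 2 (U): U=WWBB F=RRGW R=YBRR B=OOYB L=GWOO
After move 3 (R): R=RYRB U=WRBW F=RGGG D=YYYO B=BOWB
After move 4 (U): U=BWWR F=RYGG R=BORB B=GWWB L=RGOO
Query: U face = BWWR

Answer: B W W R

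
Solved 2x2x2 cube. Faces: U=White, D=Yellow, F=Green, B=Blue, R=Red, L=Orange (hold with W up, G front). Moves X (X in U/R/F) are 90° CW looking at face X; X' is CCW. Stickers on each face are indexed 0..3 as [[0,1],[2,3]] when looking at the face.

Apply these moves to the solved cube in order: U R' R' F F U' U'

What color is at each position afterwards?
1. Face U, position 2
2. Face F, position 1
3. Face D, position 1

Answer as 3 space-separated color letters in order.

After move 1 (U): U=WWWW F=RRGG R=BBRR B=OOBB L=GGOO
After move 2 (R'): R=BRBR U=WBWO F=RWGW D=YRYG B=YOYB
After move 3 (R'): R=RRBB U=WYWY F=RBGO D=YWYW B=GORB
After move 4 (F): F=GROB U=WYOG R=WRYB D=BRYW L=GYOW
After move 5 (F): F=OGBR U=WYWY R=ORGB D=YWYW L=GBOR
After move 6 (U'): U=YYWW F=GBBR R=OGGB B=ORRB L=GOOR
After move 7 (U'): U=YWYW F=GOBR R=GBGB B=OGRB L=OROR
Query 1: U[2] = Y
Query 2: F[1] = O
Query 3: D[1] = W

Answer: Y O W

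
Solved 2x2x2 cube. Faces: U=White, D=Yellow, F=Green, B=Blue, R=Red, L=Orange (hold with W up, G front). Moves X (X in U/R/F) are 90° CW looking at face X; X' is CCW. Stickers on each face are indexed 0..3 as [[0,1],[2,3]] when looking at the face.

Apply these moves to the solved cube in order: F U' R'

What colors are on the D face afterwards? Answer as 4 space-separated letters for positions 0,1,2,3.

Answer: R Y Y G

Derivation:
After move 1 (F): F=GGGG U=WWOO R=WRWR D=RRYY L=OYOY
After move 2 (U'): U=WOWO F=OYGG R=GGWR B=WRBB L=BBOY
After move 3 (R'): R=GRGW U=WBWW F=OOGO D=RYYG B=YRRB
Query: D face = RYYG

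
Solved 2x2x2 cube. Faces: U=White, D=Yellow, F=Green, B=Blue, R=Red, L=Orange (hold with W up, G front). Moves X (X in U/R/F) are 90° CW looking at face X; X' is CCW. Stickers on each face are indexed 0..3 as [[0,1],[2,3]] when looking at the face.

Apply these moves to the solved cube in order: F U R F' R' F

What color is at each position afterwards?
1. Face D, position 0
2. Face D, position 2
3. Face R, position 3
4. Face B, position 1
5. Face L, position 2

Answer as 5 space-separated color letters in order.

After move 1 (F): F=GGGG U=WWOO R=WRWR D=RRYY L=OYOY
After move 2 (U): U=OWOW F=WRGG R=BBWR B=OYBB L=GGOY
After move 3 (R): R=WBRB U=OROG F=WRGY D=RBYO B=WYWB
After move 4 (F'): F=RYWG U=ORWR R=BBRB D=GYYO L=GGOO
After move 5 (R'): R=BBBR U=OWWW F=RRWR D=GYYG B=OYYB
After move 6 (F): F=WRRR U=OWOG R=WBWR D=BBYG L=GGOY
Query 1: D[0] = B
Query 2: D[2] = Y
Query 3: R[3] = R
Query 4: B[1] = Y
Query 5: L[2] = O

Answer: B Y R Y O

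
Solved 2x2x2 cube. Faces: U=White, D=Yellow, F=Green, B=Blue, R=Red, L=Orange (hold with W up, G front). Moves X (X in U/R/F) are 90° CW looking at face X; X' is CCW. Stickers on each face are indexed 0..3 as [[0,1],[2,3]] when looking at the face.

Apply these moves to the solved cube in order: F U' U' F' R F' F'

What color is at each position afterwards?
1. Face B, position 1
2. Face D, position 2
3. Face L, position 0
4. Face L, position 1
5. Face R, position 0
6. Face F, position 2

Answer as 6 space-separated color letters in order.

Answer: G Y W R W Y

Derivation:
After move 1 (F): F=GGGG U=WWOO R=WRWR D=RRYY L=OYOY
After move 2 (U'): U=WOWO F=OYGG R=GGWR B=WRBB L=BBOY
After move 3 (U'): U=OOWW F=BBGG R=OYWR B=GGBB L=WROY
After move 4 (F'): F=BGBG U=OOOW R=RYRR D=RYYY L=WWOW
After move 5 (R): R=RRRY U=OGOG F=BYBY D=RBYG B=WGOB
After move 6 (F'): F=YYBB U=OGRR R=BRRY D=WWYG L=WGOO
After move 7 (F'): F=YBYB U=OGBR R=WRWY D=GOYG L=WROR
Query 1: B[1] = G
Query 2: D[2] = Y
Query 3: L[0] = W
Query 4: L[1] = R
Query 5: R[0] = W
Query 6: F[2] = Y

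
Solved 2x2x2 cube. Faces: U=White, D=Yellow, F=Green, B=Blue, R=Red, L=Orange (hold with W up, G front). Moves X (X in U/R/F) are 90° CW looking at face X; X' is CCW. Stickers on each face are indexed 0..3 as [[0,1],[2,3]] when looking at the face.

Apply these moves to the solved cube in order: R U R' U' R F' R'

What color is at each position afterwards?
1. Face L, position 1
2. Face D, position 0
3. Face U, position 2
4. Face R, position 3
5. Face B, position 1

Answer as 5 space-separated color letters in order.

After move 1 (R): R=RRRR U=WGWG F=GYGY D=YBYB B=WBWB
After move 2 (U): U=WWGG F=RRGY R=WBRR B=OOWB L=GYOO
After move 3 (R'): R=BRWR U=WWGO F=RWGG D=YRYY B=BOBB
After move 4 (U'): U=WOWG F=GYGG R=RWWR B=BRBB L=BOOO
After move 5 (R): R=WRRW U=WYWG F=GRGY D=YBYB B=GROB
After move 6 (F'): F=RYGG U=WYWR R=BRYW D=OOYB L=BGOW
After move 7 (R'): R=RWBY U=WOWG F=RYGR D=OYYG B=BROB
Query 1: L[1] = G
Query 2: D[0] = O
Query 3: U[2] = W
Query 4: R[3] = Y
Query 5: B[1] = R

Answer: G O W Y R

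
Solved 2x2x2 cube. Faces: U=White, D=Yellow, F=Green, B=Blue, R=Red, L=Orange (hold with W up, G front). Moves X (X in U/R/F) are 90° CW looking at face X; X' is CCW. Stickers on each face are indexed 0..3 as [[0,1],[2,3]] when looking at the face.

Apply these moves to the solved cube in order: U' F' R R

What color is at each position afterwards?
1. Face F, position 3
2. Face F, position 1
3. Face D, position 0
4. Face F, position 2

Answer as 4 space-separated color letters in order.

After move 1 (U'): U=WWWW F=OOGG R=GGRR B=RRBB L=BBOO
After move 2 (F'): F=OGOG U=WWGR R=YGYR D=BOYY L=BWOW
After move 3 (R): R=YYRG U=WGGG F=OOOY D=BBYR B=RRWB
After move 4 (R): R=RYGY U=WOGY F=OBOR D=BWYR B=GRGB
Query 1: F[3] = R
Query 2: F[1] = B
Query 3: D[0] = B
Query 4: F[2] = O

Answer: R B B O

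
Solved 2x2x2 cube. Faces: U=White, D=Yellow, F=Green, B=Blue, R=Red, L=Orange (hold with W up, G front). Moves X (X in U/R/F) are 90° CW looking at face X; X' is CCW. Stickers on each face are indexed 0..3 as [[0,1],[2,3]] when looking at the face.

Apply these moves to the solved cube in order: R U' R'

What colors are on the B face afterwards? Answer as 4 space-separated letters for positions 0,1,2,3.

Answer: B R B B

Derivation:
After move 1 (R): R=RRRR U=WGWG F=GYGY D=YBYB B=WBWB
After move 2 (U'): U=GGWW F=OOGY R=GYRR B=RRWB L=WBOO
After move 3 (R'): R=YRGR U=GWWR F=OGGW D=YOYY B=BRBB
Query: B face = BRBB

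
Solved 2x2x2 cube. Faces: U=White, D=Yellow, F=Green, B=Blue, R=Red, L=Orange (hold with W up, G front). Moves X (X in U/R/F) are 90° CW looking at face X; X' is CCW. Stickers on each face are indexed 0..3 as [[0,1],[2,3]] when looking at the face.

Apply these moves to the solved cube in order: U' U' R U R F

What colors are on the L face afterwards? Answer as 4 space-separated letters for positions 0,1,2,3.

After move 1 (U'): U=WWWW F=OOGG R=GGRR B=RRBB L=BBOO
After move 2 (U'): U=WWWW F=BBGG R=OORR B=GGBB L=RROO
After move 3 (R): R=RORO U=WBWG F=BYGY D=YBYG B=WGWB
After move 4 (U): U=WWGB F=ROGY R=WGRO B=RRWB L=BYOO
After move 5 (R): R=RWOG U=WOGY F=RBGG D=YWYR B=BRWB
After move 6 (F): F=GRGB U=WOOY R=GWYG D=ORYR L=BYOW
Query: L face = BYOW

Answer: B Y O W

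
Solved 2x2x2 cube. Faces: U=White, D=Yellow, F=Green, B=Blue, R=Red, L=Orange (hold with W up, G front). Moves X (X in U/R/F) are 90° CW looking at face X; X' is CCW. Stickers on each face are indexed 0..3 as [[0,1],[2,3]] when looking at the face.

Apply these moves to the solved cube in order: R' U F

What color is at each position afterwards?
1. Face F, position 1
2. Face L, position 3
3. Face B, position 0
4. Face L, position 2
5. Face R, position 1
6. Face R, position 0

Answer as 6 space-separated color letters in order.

After move 1 (R'): R=RRRR U=WBWB F=GWGW D=YGYG B=YBYB
After move 2 (U): U=WWBB F=RRGW R=YBRR B=OOYB L=GWOO
After move 3 (F): F=GRWR U=WWOW R=BBBR D=RYYG L=GYOG
Query 1: F[1] = R
Query 2: L[3] = G
Query 3: B[0] = O
Query 4: L[2] = O
Query 5: R[1] = B
Query 6: R[0] = B

Answer: R G O O B B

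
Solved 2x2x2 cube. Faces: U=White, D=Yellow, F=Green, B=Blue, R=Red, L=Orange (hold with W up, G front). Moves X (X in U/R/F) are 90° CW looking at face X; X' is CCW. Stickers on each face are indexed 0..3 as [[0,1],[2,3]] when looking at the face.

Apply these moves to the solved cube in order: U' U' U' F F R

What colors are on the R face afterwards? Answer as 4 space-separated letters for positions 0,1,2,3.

After move 1 (U'): U=WWWW F=OOGG R=GGRR B=RRBB L=BBOO
After move 2 (U'): U=WWWW F=BBGG R=OORR B=GGBB L=RROO
After move 3 (U'): U=WWWW F=RRGG R=BBRR B=OOBB L=GGOO
After move 4 (F): F=GRGR U=WWOG R=WBWR D=RBYY L=GYOY
After move 5 (F): F=GGRR U=WWYY R=OBGR D=WWYY L=GROB
After move 6 (R): R=GORB U=WGYR F=GWRY D=WBYO B=YOWB
Query: R face = GORB

Answer: G O R B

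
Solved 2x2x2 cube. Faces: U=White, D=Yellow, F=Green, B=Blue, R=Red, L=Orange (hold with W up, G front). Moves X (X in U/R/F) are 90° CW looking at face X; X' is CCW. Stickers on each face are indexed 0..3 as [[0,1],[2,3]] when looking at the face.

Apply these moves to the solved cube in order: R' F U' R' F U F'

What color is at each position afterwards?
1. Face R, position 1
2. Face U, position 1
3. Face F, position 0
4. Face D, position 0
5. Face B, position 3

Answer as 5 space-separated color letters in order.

Answer: R B R O B

Derivation:
After move 1 (R'): R=RRRR U=WBWB F=GWGW D=YGYG B=YBYB
After move 2 (F): F=GGWW U=WBOO R=WRBR D=RRYG L=OYOG
After move 3 (U'): U=BOWO F=OYWW R=GGBR B=WRYB L=YBOG
After move 4 (R'): R=GRGB U=BYWW F=OOWO D=RYYW B=GRRB
After move 5 (F): F=WOOO U=BYGB R=WRWB D=GGYW L=YROY
After move 6 (U): U=GBBY F=WROO R=GRWB B=YRRB L=WOOY
After move 7 (F'): F=ROWO U=GBGW R=GRGB D=OYYW L=WYOB
Query 1: R[1] = R
Query 2: U[1] = B
Query 3: F[0] = R
Query 4: D[0] = O
Query 5: B[3] = B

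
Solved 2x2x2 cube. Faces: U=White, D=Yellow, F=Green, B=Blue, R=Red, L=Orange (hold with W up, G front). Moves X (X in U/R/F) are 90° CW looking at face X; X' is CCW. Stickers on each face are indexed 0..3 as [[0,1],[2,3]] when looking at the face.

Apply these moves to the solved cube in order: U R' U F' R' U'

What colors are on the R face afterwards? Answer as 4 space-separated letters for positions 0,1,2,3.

Answer: R W R Y

Derivation:
After move 1 (U): U=WWWW F=RRGG R=BBRR B=OOBB L=GGOO
After move 2 (R'): R=BRBR U=WBWO F=RWGW D=YRYG B=YOYB
After move 3 (U): U=WWOB F=BRGW R=YOBR B=GGYB L=RWOO
After move 4 (F'): F=RWBG U=WWYB R=ROYR D=WOYG L=RBOO
After move 5 (R'): R=ORRY U=WYYG F=RWBB D=WWYG B=GGOB
After move 6 (U'): U=YGWY F=RBBB R=RWRY B=OROB L=GGOO
Query: R face = RWRY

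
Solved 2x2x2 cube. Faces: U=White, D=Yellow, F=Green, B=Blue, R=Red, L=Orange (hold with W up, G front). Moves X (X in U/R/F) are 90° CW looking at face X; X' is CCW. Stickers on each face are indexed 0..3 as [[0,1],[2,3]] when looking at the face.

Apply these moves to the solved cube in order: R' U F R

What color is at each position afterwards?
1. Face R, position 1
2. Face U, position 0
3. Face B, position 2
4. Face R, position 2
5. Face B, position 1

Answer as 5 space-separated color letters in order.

After move 1 (R'): R=RRRR U=WBWB F=GWGW D=YGYG B=YBYB
After move 2 (U): U=WWBB F=RRGW R=YBRR B=OOYB L=GWOO
After move 3 (F): F=GRWR U=WWOW R=BBBR D=RYYG L=GYOG
After move 4 (R): R=BBRB U=WROR F=GYWG D=RYYO B=WOWB
Query 1: R[1] = B
Query 2: U[0] = W
Query 3: B[2] = W
Query 4: R[2] = R
Query 5: B[1] = O

Answer: B W W R O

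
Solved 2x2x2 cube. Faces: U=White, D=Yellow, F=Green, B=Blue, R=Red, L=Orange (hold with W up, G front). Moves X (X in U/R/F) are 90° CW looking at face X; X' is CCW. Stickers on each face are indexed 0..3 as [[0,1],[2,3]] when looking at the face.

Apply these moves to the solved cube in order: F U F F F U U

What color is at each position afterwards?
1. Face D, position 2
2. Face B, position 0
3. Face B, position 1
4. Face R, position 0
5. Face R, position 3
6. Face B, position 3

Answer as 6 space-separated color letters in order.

After move 1 (F): F=GGGG U=WWOO R=WRWR D=RRYY L=OYOY
After move 2 (U): U=OWOW F=WRGG R=BBWR B=OYBB L=GGOY
After move 3 (F): F=GWGR U=OWYG R=OBWR D=WBYY L=GROR
After move 4 (F): F=GGRW U=OWRR R=YBGR D=WOYY L=GWOB
After move 5 (F): F=RGWG U=OWBW R=RBRR D=GYYY L=GWOO
After move 6 (U): U=BOWW F=RBWG R=OYRR B=GWBB L=RGOO
After move 7 (U): U=WBWO F=OYWG R=GWRR B=RGBB L=RBOO
Query 1: D[2] = Y
Query 2: B[0] = R
Query 3: B[1] = G
Query 4: R[0] = G
Query 5: R[3] = R
Query 6: B[3] = B

Answer: Y R G G R B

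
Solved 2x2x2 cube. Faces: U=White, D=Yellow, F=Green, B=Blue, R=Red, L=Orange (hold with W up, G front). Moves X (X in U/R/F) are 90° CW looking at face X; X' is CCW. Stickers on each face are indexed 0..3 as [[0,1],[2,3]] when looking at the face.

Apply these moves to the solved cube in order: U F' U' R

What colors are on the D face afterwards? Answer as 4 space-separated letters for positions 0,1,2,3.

Answer: G B Y Y

Derivation:
After move 1 (U): U=WWWW F=RRGG R=BBRR B=OOBB L=GGOO
After move 2 (F'): F=RGRG U=WWBR R=YBYR D=GOYY L=GWOW
After move 3 (U'): U=WRWB F=GWRG R=RGYR B=YBBB L=OOOW
After move 4 (R): R=YRRG U=WWWG F=GORY D=GBYY B=BBRB
Query: D face = GBYY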